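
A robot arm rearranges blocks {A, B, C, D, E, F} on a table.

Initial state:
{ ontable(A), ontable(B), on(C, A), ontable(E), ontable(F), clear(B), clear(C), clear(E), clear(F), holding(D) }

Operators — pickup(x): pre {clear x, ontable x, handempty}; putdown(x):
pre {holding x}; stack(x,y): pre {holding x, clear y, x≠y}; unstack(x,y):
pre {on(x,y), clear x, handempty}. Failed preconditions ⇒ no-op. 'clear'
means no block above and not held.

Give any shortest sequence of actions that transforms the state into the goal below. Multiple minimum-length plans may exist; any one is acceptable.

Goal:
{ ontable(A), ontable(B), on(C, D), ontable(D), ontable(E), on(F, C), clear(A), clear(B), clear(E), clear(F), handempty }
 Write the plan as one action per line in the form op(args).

putdown(D)
unstack(C, A)
stack(C, D)
pickup(F)
stack(F, C)

step 1 (putdown(D)): towers=[A/C; B; D; E; F] holding=-
step 2 (unstack(C, A)): towers=[A; B; D; E; F] holding=C
step 3 (stack(C, D)): towers=[A; B; D/C; E; F] holding=-
step 4 (pickup(F)): towers=[A; B; D/C; E] holding=F
step 5 (stack(F, C)): towers=[A; B; D/C/F; E] holding=-
goal check: towers=[A; B; D/C/F; E] holding=- — reached (length 5, optimal by BFS)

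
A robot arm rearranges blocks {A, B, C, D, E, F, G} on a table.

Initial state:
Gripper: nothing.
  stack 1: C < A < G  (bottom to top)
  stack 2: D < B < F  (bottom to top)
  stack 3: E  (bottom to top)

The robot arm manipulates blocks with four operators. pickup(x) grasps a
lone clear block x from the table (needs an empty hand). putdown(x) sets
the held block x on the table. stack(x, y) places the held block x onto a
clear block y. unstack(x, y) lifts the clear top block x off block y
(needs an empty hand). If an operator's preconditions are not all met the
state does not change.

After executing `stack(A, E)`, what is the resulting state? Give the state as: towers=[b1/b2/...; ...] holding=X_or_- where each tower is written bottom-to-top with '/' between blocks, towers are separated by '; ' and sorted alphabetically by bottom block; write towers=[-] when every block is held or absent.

towers=[C/A/G; D/B/F; E] holding=-

before: towers=[C/A/G; D/B/F; E] holding=-
pre[stack(A, E)]: holding(A) ✗, clear(E) ✓, A≠E ✓
holding(A) unmet → stack(A, E) is a no-op
after:  towers=[C/A/G; D/B/F; E] holding=-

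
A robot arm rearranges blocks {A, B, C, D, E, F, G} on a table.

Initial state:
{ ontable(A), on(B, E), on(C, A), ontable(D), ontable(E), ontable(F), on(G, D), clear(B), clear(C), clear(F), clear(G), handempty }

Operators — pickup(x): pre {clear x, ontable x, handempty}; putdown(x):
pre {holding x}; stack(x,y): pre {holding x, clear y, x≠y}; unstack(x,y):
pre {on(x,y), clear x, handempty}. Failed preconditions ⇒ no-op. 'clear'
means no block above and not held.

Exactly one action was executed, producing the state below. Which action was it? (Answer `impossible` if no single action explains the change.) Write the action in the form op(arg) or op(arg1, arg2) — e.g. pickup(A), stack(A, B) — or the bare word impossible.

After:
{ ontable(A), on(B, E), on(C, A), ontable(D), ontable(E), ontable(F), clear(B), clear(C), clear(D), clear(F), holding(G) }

target: towers=[A/C; D; E/B; F] holding=G
     unstack(B, E) → towers=[A/C; D/G; E; F] holding=B
         pickup(F) → towers=[A/C; D/G; E/B] holding=F
     unstack(G, D) → towers=[A/C; D; E/B; F] holding=G  ← match
     unstack(C, A) → towers=[A; D/G; E/B; F] holding=C

unstack(G, D)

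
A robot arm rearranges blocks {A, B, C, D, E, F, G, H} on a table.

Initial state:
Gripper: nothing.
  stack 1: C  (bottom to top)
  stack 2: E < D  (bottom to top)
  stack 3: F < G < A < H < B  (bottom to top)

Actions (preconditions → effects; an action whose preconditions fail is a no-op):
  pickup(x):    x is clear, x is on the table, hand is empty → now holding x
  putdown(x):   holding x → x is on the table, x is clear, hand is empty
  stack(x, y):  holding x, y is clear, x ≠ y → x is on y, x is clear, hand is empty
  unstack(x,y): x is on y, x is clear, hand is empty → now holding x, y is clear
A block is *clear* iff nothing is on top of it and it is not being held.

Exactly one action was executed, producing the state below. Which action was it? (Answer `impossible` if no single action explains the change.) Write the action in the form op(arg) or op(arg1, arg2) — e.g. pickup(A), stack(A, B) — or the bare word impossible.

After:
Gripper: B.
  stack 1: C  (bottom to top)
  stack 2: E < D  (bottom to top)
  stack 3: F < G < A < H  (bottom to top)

target: towers=[C; E/D; F/G/A/H] holding=B
     unstack(B, H) → towers=[C; E/D; F/G/A/H] holding=B  ← match
     unstack(D, E) → towers=[C; E; F/G/A/H/B] holding=D
         pickup(C) → towers=[E/D; F/G/A/H/B] holding=C

unstack(B, H)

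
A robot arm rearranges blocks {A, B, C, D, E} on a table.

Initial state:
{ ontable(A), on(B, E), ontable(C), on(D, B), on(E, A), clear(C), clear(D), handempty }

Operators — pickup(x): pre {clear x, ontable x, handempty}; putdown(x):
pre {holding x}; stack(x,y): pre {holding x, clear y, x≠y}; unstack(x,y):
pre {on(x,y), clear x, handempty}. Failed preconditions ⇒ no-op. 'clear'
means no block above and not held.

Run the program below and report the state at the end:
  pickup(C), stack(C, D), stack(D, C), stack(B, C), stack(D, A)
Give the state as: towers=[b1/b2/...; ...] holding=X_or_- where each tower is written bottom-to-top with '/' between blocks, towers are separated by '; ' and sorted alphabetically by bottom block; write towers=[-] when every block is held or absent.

step 1 (pickup(C)): towers=[A/E/B/D] holding=C
step 2 (stack(C, D)): towers=[A/E/B/D/C] holding=-
step 3 (stack(D, C)) [no-op]: towers=[A/E/B/D/C] holding=-
step 4 (stack(B, C)) [no-op]: towers=[A/E/B/D/C] holding=-
step 5 (stack(D, A)) [no-op]: towers=[A/E/B/D/C] holding=-

towers=[A/E/B/D/C] holding=-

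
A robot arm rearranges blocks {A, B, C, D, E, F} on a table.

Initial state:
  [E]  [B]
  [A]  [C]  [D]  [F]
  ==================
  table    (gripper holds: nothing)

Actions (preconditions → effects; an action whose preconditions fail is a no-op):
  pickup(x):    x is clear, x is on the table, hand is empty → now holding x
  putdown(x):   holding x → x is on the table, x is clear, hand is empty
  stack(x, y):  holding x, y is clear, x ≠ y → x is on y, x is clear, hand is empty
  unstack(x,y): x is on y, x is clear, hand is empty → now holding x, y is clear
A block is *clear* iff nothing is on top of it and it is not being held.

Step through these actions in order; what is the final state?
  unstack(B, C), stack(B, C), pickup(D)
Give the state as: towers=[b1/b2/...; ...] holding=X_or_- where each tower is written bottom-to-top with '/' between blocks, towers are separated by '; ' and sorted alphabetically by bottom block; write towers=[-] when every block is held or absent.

step 1 (unstack(B, C)): towers=[A/E; C; D; F] holding=B
step 2 (stack(B, C)): towers=[A/E; C/B; D; F] holding=-
step 3 (pickup(D)): towers=[A/E; C/B; F] holding=D

towers=[A/E; C/B; F] holding=D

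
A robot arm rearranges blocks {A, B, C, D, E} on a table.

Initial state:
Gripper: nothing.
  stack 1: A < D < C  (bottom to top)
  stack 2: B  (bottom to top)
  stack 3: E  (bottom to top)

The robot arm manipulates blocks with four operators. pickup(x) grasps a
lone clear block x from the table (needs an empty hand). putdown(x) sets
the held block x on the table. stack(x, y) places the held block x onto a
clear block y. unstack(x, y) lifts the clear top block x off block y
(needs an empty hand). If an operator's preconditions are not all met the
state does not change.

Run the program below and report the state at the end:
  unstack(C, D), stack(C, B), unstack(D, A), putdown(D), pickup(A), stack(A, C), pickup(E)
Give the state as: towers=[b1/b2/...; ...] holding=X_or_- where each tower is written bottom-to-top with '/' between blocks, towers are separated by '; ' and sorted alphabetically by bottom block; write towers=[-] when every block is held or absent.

towers=[B/C/A; D] holding=E

step 1 (unstack(C, D)): towers=[A/D; B; E] holding=C
step 2 (stack(C, B)): towers=[A/D; B/C; E] holding=-
step 3 (unstack(D, A)): towers=[A; B/C; E] holding=D
step 4 (putdown(D)): towers=[A; B/C; D; E] holding=-
step 5 (pickup(A)): towers=[B/C; D; E] holding=A
step 6 (stack(A, C)): towers=[B/C/A; D; E] holding=-
step 7 (pickup(E)): towers=[B/C/A; D] holding=E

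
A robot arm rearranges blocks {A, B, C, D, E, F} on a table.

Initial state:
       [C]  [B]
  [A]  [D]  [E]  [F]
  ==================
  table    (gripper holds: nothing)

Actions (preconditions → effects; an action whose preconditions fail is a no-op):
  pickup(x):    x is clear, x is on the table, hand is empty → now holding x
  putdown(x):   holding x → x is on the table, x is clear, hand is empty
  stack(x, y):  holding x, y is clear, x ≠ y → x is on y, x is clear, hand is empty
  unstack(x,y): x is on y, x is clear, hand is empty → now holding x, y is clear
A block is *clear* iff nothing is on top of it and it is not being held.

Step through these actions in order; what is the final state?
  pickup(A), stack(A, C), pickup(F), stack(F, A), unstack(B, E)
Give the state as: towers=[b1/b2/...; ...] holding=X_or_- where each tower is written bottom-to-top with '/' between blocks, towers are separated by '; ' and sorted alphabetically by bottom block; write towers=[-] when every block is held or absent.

step 1 (pickup(A)): towers=[D/C; E/B; F] holding=A
step 2 (stack(A, C)): towers=[D/C/A; E/B; F] holding=-
step 3 (pickup(F)): towers=[D/C/A; E/B] holding=F
step 4 (stack(F, A)): towers=[D/C/A/F; E/B] holding=-
step 5 (unstack(B, E)): towers=[D/C/A/F; E] holding=B

towers=[D/C/A/F; E] holding=B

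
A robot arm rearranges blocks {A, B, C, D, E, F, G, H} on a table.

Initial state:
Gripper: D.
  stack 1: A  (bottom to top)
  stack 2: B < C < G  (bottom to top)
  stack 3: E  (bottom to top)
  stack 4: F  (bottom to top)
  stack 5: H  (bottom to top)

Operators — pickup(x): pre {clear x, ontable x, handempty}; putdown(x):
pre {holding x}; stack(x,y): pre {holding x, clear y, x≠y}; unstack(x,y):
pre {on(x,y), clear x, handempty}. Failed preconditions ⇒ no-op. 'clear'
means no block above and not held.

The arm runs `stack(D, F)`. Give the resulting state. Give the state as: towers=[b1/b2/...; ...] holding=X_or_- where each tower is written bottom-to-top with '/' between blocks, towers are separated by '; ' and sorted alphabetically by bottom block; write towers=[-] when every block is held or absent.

towers=[A; B/C/G; E; F/D; H] holding=-

before: towers=[A; B/C/G; E; F; H] holding=D
pre[stack(D, F)]: holding(D) ok, clear(F) ok, D≠F ok
all met → apply stack(D, F)
after:  towers=[A; B/C/G; E; F/D; H] holding=-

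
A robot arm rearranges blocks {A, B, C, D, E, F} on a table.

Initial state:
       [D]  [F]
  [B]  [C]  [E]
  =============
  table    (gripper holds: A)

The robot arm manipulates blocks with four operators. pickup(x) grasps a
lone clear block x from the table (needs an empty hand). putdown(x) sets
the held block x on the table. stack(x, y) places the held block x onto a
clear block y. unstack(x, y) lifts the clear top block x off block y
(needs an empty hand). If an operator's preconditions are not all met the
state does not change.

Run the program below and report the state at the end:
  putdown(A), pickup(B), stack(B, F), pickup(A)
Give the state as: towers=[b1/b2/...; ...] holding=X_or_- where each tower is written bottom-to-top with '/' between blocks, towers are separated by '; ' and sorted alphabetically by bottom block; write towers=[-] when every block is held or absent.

step 1 (putdown(A)): towers=[A; B; C/D; E/F] holding=-
step 2 (pickup(B)): towers=[A; C/D; E/F] holding=B
step 3 (stack(B, F)): towers=[A; C/D; E/F/B] holding=-
step 4 (pickup(A)): towers=[C/D; E/F/B] holding=A

towers=[C/D; E/F/B] holding=A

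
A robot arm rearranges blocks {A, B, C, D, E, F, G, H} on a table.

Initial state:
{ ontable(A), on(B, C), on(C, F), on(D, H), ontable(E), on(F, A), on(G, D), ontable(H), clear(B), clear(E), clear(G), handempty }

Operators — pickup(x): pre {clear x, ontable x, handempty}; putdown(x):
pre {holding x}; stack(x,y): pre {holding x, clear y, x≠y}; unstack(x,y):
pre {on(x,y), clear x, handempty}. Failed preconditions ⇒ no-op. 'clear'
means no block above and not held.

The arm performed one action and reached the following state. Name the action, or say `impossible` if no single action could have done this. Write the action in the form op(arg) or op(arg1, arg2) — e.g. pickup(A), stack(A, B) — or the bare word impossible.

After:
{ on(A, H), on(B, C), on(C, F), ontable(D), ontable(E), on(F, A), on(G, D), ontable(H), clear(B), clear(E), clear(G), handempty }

target: towers=[D/G; E; H/A/F/C/B] holding=-
     unstack(G, D) → towers=[A/F/C/B; E; H/D] holding=G
         pickup(E) → towers=[A/F/C/B; H/D/G] holding=E
     unstack(B, C) → towers=[A/F/C; E; H/D/G] holding=B
none of the 3 applicable actions match → impossible

impossible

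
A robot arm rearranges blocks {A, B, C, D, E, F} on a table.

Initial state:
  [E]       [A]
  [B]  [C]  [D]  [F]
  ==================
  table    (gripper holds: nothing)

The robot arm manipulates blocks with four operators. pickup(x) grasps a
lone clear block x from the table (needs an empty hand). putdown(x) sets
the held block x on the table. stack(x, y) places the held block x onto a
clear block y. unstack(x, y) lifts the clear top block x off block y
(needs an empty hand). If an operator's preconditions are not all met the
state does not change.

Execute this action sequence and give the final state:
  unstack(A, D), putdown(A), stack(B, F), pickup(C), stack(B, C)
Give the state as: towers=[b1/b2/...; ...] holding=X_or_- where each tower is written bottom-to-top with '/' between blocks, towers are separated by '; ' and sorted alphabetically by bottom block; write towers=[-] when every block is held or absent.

towers=[A; B/E; D; F] holding=C

step 1 (unstack(A, D)): towers=[B/E; C; D; F] holding=A
step 2 (putdown(A)): towers=[A; B/E; C; D; F] holding=-
step 3 (stack(B, F)) [no-op]: towers=[A; B/E; C; D; F] holding=-
step 4 (pickup(C)): towers=[A; B/E; D; F] holding=C
step 5 (stack(B, C)) [no-op]: towers=[A; B/E; D; F] holding=C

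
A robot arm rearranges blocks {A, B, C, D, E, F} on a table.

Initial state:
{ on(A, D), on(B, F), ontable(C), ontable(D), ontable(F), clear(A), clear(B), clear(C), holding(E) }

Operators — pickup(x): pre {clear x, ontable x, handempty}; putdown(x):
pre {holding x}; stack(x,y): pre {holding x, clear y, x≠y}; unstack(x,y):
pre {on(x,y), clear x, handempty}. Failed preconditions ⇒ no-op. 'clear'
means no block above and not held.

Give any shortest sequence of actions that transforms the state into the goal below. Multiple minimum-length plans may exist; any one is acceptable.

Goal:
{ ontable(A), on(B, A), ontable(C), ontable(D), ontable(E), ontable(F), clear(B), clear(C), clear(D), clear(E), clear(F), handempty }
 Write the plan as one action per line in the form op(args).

putdown(E)
unstack(A, D)
putdown(A)
unstack(B, F)
stack(B, A)

step 1 (putdown(E)): towers=[C; D/A; E; F/B] holding=-
step 2 (unstack(A, D)): towers=[C; D; E; F/B] holding=A
step 3 (putdown(A)): towers=[A; C; D; E; F/B] holding=-
step 4 (unstack(B, F)): towers=[A; C; D; E; F] holding=B
step 5 (stack(B, A)): towers=[A/B; C; D; E; F] holding=-
goal check: towers=[A/B; C; D; E; F] holding=- — reached (length 5, optimal by BFS)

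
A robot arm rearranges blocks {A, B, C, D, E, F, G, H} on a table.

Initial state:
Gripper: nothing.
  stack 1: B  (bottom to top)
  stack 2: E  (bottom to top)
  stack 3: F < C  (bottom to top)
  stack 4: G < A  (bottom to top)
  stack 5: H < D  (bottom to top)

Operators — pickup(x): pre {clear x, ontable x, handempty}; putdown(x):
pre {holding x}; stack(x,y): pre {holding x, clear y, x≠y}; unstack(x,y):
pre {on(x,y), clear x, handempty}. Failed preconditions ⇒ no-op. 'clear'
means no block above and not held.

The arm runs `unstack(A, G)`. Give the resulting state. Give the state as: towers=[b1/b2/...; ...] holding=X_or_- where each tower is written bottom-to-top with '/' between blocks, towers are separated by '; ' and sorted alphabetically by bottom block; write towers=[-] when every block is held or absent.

before: towers=[B; E; F/C; G/A; H/D] holding=-
pre[unstack(A, G)]: on(A,G) ok, clear(A) ok, handempty ok
all met → apply unstack(A, G)
after:  towers=[B; E; F/C; G; H/D] holding=A

towers=[B; E; F/C; G; H/D] holding=A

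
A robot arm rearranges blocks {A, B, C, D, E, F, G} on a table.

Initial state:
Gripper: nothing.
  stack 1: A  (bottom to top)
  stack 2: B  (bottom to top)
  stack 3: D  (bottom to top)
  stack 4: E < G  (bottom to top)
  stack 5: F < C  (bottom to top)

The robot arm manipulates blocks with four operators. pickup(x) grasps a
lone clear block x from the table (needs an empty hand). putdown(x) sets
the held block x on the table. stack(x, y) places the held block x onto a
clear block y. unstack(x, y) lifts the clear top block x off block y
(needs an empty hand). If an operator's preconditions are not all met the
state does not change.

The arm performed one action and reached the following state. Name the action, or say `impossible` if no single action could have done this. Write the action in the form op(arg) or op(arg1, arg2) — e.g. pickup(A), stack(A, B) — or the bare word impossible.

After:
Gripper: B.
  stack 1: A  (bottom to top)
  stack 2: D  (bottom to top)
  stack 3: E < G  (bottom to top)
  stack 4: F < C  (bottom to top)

target: towers=[A; D; E/G; F/C] holding=B
         pickup(B) → towers=[A; D; E/G; F/C] holding=B  ← match
     unstack(G, E) → towers=[A; B; D; E; F/C] holding=G
         pickup(D) → towers=[A; B; E/G; F/C] holding=D
         pickup(A) → towers=[B; D; E/G; F/C] holding=A
     unstack(C, F) → towers=[A; B; D; E/G; F] holding=C

pickup(B)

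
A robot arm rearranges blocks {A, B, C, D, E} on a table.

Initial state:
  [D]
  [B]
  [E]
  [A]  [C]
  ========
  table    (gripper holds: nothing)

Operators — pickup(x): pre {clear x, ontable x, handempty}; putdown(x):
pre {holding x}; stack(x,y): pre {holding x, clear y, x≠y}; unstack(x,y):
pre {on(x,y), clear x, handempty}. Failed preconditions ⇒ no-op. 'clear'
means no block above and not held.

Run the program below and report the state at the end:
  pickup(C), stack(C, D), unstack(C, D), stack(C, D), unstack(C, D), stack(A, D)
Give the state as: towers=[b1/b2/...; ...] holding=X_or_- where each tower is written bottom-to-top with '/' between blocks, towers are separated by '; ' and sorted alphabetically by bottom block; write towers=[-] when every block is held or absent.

step 1 (pickup(C)): towers=[A/E/B/D] holding=C
step 2 (stack(C, D)): towers=[A/E/B/D/C] holding=-
step 3 (unstack(C, D)): towers=[A/E/B/D] holding=C
step 4 (stack(C, D)): towers=[A/E/B/D/C] holding=-
step 5 (unstack(C, D)): towers=[A/E/B/D] holding=C
step 6 (stack(A, D)) [no-op]: towers=[A/E/B/D] holding=C

towers=[A/E/B/D] holding=C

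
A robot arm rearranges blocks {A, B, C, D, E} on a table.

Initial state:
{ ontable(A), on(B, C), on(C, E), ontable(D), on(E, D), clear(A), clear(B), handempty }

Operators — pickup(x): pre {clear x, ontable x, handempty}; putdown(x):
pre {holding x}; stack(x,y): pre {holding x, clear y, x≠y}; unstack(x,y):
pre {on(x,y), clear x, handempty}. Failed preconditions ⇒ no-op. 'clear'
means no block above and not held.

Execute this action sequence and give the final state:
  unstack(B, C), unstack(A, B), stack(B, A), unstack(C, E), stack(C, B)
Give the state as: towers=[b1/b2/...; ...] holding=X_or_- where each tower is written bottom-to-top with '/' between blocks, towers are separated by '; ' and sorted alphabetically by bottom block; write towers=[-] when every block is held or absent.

step 1 (unstack(B, C)): towers=[A; D/E/C] holding=B
step 2 (unstack(A, B)) [no-op]: towers=[A; D/E/C] holding=B
step 3 (stack(B, A)): towers=[A/B; D/E/C] holding=-
step 4 (unstack(C, E)): towers=[A/B; D/E] holding=C
step 5 (stack(C, B)): towers=[A/B/C; D/E] holding=-

towers=[A/B/C; D/E] holding=-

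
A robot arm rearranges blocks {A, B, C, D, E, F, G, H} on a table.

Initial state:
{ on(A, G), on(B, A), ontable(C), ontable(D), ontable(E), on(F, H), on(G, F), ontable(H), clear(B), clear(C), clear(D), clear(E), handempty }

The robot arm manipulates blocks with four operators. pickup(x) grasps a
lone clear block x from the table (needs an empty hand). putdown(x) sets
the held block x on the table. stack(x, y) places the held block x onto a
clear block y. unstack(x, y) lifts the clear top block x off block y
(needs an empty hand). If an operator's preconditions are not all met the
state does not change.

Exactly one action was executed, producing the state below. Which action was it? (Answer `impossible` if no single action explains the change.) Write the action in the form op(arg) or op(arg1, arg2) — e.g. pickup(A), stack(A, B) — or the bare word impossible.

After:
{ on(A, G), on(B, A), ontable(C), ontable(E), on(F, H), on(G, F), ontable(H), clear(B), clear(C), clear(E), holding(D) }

pickup(D)

target: towers=[C; E; H/F/G/A/B] holding=D
         pickup(E) → towers=[C; D; H/F/G/A/B] holding=E
     unstack(B, A) → towers=[C; D; E; H/F/G/A] holding=B
         pickup(D) → towers=[C; E; H/F/G/A/B] holding=D  ← match
         pickup(C) → towers=[D; E; H/F/G/A/B] holding=C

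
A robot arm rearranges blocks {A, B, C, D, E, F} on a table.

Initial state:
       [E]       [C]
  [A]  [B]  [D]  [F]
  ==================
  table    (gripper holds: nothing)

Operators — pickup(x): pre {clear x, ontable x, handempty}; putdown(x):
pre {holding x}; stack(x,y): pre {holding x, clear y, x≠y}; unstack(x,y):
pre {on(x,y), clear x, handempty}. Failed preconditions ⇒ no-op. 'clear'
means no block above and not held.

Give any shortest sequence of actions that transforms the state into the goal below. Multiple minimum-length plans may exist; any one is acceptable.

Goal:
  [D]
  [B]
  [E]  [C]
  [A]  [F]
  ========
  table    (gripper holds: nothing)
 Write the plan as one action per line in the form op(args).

unstack(E, B)
stack(E, A)
pickup(B)
stack(B, E)
pickup(D)
stack(D, B)

step 1 (unstack(E, B)): towers=[A; B; D; F/C] holding=E
step 2 (stack(E, A)): towers=[A/E; B; D; F/C] holding=-
step 3 (pickup(B)): towers=[A/E; D; F/C] holding=B
step 4 (stack(B, E)): towers=[A/E/B; D; F/C] holding=-
step 5 (pickup(D)): towers=[A/E/B; F/C] holding=D
step 6 (stack(D, B)): towers=[A/E/B/D; F/C] holding=-
goal check: towers=[A/E/B/D; F/C] holding=- — reached (length 6, optimal by BFS)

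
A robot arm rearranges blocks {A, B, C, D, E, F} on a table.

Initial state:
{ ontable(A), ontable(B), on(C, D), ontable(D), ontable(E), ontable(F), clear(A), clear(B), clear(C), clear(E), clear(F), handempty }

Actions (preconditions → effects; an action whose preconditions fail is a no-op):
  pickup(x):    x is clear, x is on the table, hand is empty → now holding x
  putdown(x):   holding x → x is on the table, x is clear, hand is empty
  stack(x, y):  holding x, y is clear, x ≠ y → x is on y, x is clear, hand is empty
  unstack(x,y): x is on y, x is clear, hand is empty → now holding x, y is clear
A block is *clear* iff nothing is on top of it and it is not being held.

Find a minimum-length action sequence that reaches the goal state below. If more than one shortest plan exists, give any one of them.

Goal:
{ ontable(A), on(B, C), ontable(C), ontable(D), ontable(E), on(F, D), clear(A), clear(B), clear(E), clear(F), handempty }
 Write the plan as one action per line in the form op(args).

step 1 (unstack(C, D)): towers=[A; B; D; E; F] holding=C
step 2 (putdown(C)): towers=[A; B; C; D; E; F] holding=-
step 3 (pickup(B)): towers=[A; C; D; E; F] holding=B
step 4 (stack(B, C)): towers=[A; C/B; D; E; F] holding=-
step 5 (pickup(F)): towers=[A; C/B; D; E] holding=F
step 6 (stack(F, D)): towers=[A; C/B; D/F; E] holding=-
goal check: towers=[A; C/B; D/F; E] holding=- — reached (length 6, optimal by BFS)

unstack(C, D)
putdown(C)
pickup(B)
stack(B, C)
pickup(F)
stack(F, D)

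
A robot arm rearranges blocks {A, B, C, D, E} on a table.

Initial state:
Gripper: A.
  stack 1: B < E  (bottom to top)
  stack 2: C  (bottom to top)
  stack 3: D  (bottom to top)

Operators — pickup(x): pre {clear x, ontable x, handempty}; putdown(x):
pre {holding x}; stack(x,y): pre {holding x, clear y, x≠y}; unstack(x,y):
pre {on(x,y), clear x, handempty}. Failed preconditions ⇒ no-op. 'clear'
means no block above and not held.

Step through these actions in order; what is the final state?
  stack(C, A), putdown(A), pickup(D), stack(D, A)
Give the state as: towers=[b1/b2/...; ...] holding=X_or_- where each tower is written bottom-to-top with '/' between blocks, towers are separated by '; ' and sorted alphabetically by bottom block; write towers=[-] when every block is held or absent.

step 1 (stack(C, A)) [no-op]: towers=[B/E; C; D] holding=A
step 2 (putdown(A)): towers=[A; B/E; C; D] holding=-
step 3 (pickup(D)): towers=[A; B/E; C] holding=D
step 4 (stack(D, A)): towers=[A/D; B/E; C] holding=-

towers=[A/D; B/E; C] holding=-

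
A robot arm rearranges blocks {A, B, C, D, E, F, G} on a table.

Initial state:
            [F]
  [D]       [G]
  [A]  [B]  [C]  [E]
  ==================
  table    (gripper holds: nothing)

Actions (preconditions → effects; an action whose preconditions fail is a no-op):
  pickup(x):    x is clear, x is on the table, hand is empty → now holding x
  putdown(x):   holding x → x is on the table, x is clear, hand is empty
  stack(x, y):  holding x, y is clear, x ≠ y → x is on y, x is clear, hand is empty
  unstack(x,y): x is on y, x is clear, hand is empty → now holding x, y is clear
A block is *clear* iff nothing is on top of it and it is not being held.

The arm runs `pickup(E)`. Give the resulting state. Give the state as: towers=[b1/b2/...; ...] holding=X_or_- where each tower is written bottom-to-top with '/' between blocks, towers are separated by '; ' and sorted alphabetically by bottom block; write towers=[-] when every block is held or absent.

towers=[A/D; B; C/G/F] holding=E

before: towers=[A/D; B; C/G/F; E] holding=-
pre[pickup(E)]: clear(E) ok, ontable(E) ok, handempty ok
all met → apply pickup(E)
after:  towers=[A/D; B; C/G/F] holding=E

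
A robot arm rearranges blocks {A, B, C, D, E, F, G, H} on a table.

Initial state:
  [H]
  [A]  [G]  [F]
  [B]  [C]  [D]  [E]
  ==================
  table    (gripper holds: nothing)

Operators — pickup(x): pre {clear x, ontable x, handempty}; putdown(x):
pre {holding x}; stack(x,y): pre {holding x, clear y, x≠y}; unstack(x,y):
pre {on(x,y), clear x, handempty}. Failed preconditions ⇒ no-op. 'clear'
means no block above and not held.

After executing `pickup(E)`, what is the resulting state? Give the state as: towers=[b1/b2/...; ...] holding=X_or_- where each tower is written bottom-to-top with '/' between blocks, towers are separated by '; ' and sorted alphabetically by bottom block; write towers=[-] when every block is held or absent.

towers=[B/A/H; C/G; D/F] holding=E

before: towers=[B/A/H; C/G; D/F; E] holding=-
pre[pickup(E)]: clear(E) ✓, ontable(E) ✓, handempty ✓
all met → apply pickup(E)
after:  towers=[B/A/H; C/G; D/F] holding=E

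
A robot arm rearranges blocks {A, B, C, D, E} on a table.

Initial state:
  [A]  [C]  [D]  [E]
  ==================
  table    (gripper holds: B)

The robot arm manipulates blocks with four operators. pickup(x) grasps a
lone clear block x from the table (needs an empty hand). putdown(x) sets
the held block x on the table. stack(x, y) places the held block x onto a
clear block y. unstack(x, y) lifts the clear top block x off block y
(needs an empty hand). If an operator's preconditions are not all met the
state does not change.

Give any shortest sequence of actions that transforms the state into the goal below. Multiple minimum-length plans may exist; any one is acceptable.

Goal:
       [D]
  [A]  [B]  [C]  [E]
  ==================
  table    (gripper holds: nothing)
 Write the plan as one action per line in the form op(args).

step 1 (putdown(B)): towers=[A; B; C; D; E] holding=-
step 2 (pickup(D)): towers=[A; B; C; E] holding=D
step 3 (stack(D, B)): towers=[A; B/D; C; E] holding=-
goal check: towers=[A; B/D; C; E] holding=- — reached (length 3, optimal by BFS)

putdown(B)
pickup(D)
stack(D, B)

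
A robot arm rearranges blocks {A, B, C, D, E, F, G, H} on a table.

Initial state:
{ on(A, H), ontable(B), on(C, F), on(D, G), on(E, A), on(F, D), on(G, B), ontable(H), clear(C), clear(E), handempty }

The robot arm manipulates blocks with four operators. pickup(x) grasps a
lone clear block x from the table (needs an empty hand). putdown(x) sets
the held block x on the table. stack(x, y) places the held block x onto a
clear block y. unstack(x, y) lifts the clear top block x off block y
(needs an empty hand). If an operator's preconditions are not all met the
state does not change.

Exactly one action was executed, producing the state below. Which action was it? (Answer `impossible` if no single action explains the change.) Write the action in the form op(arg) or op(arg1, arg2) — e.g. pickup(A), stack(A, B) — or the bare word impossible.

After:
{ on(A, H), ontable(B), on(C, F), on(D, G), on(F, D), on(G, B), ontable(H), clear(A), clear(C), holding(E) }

target: towers=[B/G/D/F/C; H/A] holding=E
     unstack(E, A) → towers=[B/G/D/F/C; H/A] holding=E  ← match
     unstack(C, F) → towers=[B/G/D/F; H/A/E] holding=C

unstack(E, A)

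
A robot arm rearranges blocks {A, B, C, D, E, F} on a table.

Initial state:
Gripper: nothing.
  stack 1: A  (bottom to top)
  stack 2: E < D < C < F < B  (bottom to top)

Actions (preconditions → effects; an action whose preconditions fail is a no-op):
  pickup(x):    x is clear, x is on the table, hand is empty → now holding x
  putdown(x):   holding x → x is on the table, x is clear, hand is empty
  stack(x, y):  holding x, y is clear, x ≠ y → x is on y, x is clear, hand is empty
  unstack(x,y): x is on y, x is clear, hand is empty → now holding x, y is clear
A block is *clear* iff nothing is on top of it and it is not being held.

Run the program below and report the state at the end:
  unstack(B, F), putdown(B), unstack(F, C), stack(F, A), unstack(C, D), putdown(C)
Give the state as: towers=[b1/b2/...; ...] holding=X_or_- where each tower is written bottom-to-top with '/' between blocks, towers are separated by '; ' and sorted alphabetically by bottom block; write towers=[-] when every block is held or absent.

towers=[A/F; B; C; E/D] holding=-

step 1 (unstack(B, F)): towers=[A; E/D/C/F] holding=B
step 2 (putdown(B)): towers=[A; B; E/D/C/F] holding=-
step 3 (unstack(F, C)): towers=[A; B; E/D/C] holding=F
step 4 (stack(F, A)): towers=[A/F; B; E/D/C] holding=-
step 5 (unstack(C, D)): towers=[A/F; B; E/D] holding=C
step 6 (putdown(C)): towers=[A/F; B; C; E/D] holding=-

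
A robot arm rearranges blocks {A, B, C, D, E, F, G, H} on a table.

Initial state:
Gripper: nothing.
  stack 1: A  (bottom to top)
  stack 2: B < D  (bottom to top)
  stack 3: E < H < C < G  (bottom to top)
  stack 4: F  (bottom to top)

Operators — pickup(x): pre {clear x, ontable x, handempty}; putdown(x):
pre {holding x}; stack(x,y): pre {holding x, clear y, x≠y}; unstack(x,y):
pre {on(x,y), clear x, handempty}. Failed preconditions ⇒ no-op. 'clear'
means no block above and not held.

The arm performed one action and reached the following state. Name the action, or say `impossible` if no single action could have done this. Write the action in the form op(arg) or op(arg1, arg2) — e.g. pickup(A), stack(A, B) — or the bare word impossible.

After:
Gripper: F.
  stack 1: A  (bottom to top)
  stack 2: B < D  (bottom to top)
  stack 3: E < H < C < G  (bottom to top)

target: towers=[A; B/D; E/H/C/G] holding=F
     unstack(G, C) → towers=[A; B/D; E/H/C; F] holding=G
         pickup(A) → towers=[B/D; E/H/C/G; F] holding=A
         pickup(F) → towers=[A; B/D; E/H/C/G] holding=F  ← match
     unstack(D, B) → towers=[A; B; E/H/C/G; F] holding=D

pickup(F)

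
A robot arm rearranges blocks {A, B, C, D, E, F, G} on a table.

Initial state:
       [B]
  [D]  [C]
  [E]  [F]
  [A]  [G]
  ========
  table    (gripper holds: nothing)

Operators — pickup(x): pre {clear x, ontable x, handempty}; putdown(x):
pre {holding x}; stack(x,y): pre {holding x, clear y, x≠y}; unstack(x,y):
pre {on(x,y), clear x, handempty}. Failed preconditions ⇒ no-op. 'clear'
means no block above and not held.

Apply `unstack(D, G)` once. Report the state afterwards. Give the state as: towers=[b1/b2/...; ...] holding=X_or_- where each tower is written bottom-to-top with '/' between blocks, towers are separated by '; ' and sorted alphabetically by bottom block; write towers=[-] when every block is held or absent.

towers=[A/E/D; G/F/C/B] holding=-

before: towers=[A/E/D; G/F/C/B] holding=-
pre[unstack(D, G)]: on(D,G) no, clear(D) yes, handempty yes
on(D,G) unmet → unstack(D, G) is a no-op
after:  towers=[A/E/D; G/F/C/B] holding=-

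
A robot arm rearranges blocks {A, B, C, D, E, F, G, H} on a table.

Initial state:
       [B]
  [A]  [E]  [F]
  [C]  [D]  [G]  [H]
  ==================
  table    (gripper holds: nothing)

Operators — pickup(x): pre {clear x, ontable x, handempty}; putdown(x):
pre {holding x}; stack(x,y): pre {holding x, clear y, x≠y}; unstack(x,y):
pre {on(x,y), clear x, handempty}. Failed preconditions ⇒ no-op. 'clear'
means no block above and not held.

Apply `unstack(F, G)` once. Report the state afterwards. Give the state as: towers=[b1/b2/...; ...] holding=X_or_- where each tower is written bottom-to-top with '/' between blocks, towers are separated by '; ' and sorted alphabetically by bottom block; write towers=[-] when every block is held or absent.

before: towers=[C/A; D/E/B; G/F; H] holding=-
pre[unstack(F, G)]: on(F,G) ✓, clear(F) ✓, handempty ✓
all met → apply unstack(F, G)
after:  towers=[C/A; D/E/B; G; H] holding=F

towers=[C/A; D/E/B; G; H] holding=F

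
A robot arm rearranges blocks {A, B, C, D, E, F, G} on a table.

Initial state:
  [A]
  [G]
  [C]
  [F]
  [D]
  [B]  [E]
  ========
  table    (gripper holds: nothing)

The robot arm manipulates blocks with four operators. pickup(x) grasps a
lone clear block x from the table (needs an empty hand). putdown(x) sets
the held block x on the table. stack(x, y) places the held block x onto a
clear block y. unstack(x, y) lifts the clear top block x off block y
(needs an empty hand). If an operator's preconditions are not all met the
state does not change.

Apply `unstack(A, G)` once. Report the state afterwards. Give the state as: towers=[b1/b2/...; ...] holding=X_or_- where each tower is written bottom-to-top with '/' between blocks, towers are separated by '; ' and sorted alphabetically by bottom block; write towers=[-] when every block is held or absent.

towers=[B/D/F/C/G; E] holding=A

before: towers=[B/D/F/C/G/A; E] holding=-
pre[unstack(A, G)]: on(A,G) yes, clear(A) yes, handempty yes
all met → apply unstack(A, G)
after:  towers=[B/D/F/C/G; E] holding=A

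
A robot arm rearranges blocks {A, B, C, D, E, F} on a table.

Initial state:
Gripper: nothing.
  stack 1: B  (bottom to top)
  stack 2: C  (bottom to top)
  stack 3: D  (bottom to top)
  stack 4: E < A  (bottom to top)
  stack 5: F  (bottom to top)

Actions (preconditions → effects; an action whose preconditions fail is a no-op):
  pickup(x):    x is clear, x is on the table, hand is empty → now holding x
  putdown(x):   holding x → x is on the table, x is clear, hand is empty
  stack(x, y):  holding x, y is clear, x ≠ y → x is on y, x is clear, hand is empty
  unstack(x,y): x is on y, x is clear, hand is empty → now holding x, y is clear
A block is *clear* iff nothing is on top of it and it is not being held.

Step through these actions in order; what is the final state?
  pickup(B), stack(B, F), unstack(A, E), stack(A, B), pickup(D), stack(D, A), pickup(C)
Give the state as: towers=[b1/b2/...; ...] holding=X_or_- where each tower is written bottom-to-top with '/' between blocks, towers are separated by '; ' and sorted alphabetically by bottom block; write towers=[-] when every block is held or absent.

step 1 (pickup(B)): towers=[C; D; E/A; F] holding=B
step 2 (stack(B, F)): towers=[C; D; E/A; F/B] holding=-
step 3 (unstack(A, E)): towers=[C; D; E; F/B] holding=A
step 4 (stack(A, B)): towers=[C; D; E; F/B/A] holding=-
step 5 (pickup(D)): towers=[C; E; F/B/A] holding=D
step 6 (stack(D, A)): towers=[C; E; F/B/A/D] holding=-
step 7 (pickup(C)): towers=[E; F/B/A/D] holding=C

towers=[E; F/B/A/D] holding=C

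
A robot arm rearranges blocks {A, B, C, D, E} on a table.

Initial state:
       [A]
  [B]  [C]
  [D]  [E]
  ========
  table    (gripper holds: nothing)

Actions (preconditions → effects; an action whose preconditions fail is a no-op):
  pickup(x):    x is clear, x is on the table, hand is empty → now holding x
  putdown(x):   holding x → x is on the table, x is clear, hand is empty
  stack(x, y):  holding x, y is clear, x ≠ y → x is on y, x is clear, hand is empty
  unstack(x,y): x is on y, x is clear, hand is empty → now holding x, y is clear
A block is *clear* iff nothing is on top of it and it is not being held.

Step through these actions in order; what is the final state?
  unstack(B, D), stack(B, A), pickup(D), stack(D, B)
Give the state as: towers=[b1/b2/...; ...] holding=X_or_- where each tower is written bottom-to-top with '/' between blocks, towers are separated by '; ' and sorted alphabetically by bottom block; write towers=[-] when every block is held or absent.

step 1 (unstack(B, D)): towers=[D; E/C/A] holding=B
step 2 (stack(B, A)): towers=[D; E/C/A/B] holding=-
step 3 (pickup(D)): towers=[E/C/A/B] holding=D
step 4 (stack(D, B)): towers=[E/C/A/B/D] holding=-

towers=[E/C/A/B/D] holding=-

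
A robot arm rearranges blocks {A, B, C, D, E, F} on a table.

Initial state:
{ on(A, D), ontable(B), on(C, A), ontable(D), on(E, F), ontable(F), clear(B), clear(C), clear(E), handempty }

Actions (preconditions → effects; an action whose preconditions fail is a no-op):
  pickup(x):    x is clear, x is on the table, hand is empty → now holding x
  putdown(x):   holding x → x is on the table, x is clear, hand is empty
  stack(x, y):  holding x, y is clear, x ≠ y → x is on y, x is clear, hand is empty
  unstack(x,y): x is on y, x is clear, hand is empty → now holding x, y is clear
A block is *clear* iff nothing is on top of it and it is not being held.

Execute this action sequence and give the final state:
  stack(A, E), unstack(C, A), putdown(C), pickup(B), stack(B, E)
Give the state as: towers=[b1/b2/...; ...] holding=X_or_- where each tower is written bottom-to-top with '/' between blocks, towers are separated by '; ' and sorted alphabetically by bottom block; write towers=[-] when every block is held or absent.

towers=[C; D/A; F/E/B] holding=-

step 1 (stack(A, E)) [no-op]: towers=[B; D/A/C; F/E] holding=-
step 2 (unstack(C, A)): towers=[B; D/A; F/E] holding=C
step 3 (putdown(C)): towers=[B; C; D/A; F/E] holding=-
step 4 (pickup(B)): towers=[C; D/A; F/E] holding=B
step 5 (stack(B, E)): towers=[C; D/A; F/E/B] holding=-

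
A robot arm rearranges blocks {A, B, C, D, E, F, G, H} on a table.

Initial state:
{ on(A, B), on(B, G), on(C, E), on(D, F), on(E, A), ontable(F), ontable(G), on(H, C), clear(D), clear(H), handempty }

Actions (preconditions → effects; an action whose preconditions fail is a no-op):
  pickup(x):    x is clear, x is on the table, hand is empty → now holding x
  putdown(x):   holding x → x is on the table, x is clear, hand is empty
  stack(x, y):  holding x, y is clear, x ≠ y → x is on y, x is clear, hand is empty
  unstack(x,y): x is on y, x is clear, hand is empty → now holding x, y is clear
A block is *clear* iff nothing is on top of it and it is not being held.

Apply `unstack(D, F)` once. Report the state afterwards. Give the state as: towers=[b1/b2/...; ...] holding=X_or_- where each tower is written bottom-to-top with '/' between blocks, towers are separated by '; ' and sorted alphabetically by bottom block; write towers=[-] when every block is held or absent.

before: towers=[F/D; G/B/A/E/C/H] holding=-
pre[unstack(D, F)]: on(D,F) ok, clear(D) ok, handempty ok
all met → apply unstack(D, F)
after:  towers=[F; G/B/A/E/C/H] holding=D

towers=[F; G/B/A/E/C/H] holding=D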